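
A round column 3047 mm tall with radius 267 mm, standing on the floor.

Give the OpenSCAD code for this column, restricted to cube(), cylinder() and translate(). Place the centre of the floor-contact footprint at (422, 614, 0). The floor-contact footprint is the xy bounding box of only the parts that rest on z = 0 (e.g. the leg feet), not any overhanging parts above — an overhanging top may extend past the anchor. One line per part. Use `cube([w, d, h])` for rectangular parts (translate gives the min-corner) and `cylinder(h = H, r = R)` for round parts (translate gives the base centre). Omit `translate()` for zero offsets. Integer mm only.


translate([422, 614, 0]) cylinder(h = 3047, r = 267);


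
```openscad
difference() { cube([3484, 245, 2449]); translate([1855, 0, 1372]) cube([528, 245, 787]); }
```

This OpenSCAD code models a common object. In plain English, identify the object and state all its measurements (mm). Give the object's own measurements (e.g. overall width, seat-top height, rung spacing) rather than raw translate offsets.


A wall 3484 mm long (x), 245 mm thick (y), 2449 mm tall, with a rectangular window opening cut through it. The opening is 528 mm wide and 787 mm tall; its sill is at z = 1372 mm and its near (−x) edge is 1855 mm from the wall's −x end. The opening passes through the full wall thickness.


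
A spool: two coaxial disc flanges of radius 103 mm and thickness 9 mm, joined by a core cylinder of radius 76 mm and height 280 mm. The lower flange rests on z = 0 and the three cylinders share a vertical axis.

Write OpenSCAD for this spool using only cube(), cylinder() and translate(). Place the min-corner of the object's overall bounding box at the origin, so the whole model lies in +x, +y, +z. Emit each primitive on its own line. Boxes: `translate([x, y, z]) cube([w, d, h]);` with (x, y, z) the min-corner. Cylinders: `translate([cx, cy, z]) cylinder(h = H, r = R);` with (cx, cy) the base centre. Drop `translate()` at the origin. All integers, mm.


translate([103, 103, 0]) cylinder(h = 9, r = 103);
translate([103, 103, 9]) cylinder(h = 280, r = 76);
translate([103, 103, 289]) cylinder(h = 9, r = 103);


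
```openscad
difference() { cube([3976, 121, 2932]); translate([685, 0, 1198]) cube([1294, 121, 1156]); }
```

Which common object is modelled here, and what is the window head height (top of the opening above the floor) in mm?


A wall with a window opening. The window head height is 2354 mm.

A wall with a rectangular opening subtracted — a window. Sill at z = 1198, opening 1156 mm tall, so the head is at 1198 + 1156 = 2354 mm.


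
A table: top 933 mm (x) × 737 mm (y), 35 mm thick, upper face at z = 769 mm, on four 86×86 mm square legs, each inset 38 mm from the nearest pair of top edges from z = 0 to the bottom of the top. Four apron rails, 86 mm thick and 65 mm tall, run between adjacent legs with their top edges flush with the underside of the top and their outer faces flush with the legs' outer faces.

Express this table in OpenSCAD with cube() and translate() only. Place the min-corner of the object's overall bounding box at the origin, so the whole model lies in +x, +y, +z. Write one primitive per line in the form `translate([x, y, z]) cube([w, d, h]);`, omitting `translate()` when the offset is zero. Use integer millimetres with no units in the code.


translate([0, 0, 734]) cube([933, 737, 35]);
translate([38, 38, 0]) cube([86, 86, 734]);
translate([809, 38, 0]) cube([86, 86, 734]);
translate([38, 613, 0]) cube([86, 86, 734]);
translate([809, 613, 0]) cube([86, 86, 734]);
translate([124, 38, 669]) cube([685, 86, 65]);
translate([124, 613, 669]) cube([685, 86, 65]);
translate([38, 124, 669]) cube([86, 489, 65]);
translate([809, 124, 669]) cube([86, 489, 65]);


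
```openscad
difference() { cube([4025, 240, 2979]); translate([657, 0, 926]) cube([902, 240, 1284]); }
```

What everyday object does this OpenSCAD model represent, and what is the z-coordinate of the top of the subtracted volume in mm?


A wall with a window opening. The window head height is 2210 mm.

A wall with a rectangular opening subtracted — a window. Sill at z = 926, opening 1284 mm tall, so the head is at 926 + 1284 = 2210 mm.


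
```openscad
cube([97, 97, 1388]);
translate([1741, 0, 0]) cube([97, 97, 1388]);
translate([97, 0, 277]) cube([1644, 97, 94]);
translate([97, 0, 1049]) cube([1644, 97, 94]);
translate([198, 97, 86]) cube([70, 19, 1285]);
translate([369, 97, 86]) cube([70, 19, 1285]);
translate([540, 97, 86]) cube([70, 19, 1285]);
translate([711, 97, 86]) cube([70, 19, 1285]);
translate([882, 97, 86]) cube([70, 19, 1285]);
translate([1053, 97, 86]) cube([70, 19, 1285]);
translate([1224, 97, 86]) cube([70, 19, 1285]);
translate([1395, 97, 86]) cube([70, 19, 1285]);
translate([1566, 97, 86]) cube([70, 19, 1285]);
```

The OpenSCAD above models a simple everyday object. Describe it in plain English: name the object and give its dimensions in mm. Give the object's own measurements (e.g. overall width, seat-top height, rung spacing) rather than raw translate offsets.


A fence section. Two 97×97 mm posts, 1388 mm tall, stand on the floor with a clear span of 1644 mm between their inner faces. Two horizontal rails of 97×94 mm section span the gap between the posts with their undersides at z = 277 mm and z = 1049 mm, flush with the posts' −y face. 9 pickets, each 70 mm wide, 19 mm thick and 1285 mm tall, are fixed to the +y face of the rails with their bottoms at z = 86 mm, spaced across the span with a 101 mm gap after the −x post and between neighbouring pickets, with 105 mm left before the +x post.


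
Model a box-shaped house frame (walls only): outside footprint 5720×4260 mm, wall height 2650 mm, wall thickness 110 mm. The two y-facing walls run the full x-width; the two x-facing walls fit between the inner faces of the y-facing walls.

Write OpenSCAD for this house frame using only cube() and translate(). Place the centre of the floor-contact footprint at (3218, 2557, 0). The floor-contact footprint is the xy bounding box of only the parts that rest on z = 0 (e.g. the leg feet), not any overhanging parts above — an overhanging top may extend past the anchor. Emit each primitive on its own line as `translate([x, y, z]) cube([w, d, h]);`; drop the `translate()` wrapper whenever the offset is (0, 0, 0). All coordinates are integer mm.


translate([358, 427, 0]) cube([5720, 110, 2650]);
translate([358, 4577, 0]) cube([5720, 110, 2650]);
translate([358, 537, 0]) cube([110, 4040, 2650]);
translate([5968, 537, 0]) cube([110, 4040, 2650]);


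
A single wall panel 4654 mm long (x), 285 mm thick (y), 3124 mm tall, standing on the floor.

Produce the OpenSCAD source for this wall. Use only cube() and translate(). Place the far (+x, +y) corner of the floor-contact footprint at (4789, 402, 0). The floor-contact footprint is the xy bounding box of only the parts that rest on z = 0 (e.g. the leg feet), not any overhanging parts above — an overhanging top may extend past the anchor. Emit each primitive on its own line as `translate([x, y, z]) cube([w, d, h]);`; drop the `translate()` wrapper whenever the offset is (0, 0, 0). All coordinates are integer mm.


translate([135, 117, 0]) cube([4654, 285, 3124]);


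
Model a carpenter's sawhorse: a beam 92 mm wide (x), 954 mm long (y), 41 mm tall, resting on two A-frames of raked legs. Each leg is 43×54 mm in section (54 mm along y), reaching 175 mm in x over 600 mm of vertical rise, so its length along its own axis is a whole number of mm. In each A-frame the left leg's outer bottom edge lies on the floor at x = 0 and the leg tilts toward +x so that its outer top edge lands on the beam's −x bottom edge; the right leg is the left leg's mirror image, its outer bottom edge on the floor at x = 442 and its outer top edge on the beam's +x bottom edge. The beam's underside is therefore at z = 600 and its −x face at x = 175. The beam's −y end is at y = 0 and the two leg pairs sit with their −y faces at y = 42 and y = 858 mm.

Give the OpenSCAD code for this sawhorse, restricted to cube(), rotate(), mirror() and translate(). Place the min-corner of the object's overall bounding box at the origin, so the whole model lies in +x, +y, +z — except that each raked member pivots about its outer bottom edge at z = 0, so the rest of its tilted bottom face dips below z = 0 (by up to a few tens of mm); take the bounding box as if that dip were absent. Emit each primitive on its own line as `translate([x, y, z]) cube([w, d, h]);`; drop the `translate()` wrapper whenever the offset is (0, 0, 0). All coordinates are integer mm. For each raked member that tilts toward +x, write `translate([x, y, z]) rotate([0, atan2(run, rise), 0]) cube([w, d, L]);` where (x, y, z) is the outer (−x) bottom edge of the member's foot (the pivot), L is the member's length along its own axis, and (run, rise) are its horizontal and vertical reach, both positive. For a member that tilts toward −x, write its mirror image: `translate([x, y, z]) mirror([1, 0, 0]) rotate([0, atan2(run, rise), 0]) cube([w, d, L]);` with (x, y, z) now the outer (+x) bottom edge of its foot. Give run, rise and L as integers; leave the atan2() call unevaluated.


translate([175, 0, 600]) cube([92, 954, 41]);
translate([0, 42, 0]) rotate([0, atan2(175, 600), 0]) cube([43, 54, 625]);
translate([442, 42, 0]) mirror([1, 0, 0]) rotate([0, atan2(175, 600), 0]) cube([43, 54, 625]);
translate([0, 858, 0]) rotate([0, atan2(175, 600), 0]) cube([43, 54, 625]);
translate([442, 858, 0]) mirror([1, 0, 0]) rotate([0, atan2(175, 600), 0]) cube([43, 54, 625]);


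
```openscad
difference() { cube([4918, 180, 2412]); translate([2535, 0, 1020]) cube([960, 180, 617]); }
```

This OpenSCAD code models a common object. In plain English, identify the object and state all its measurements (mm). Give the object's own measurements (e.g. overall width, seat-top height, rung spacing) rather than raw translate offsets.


A wall 4918 mm long (x), 180 mm thick (y), 2412 mm tall, with a rectangular window opening cut through it. The opening is 960 mm wide and 617 mm tall; its sill is at z = 1020 mm and its near (−x) edge is 2535 mm from the wall's −x end. The opening passes through the full wall thickness.


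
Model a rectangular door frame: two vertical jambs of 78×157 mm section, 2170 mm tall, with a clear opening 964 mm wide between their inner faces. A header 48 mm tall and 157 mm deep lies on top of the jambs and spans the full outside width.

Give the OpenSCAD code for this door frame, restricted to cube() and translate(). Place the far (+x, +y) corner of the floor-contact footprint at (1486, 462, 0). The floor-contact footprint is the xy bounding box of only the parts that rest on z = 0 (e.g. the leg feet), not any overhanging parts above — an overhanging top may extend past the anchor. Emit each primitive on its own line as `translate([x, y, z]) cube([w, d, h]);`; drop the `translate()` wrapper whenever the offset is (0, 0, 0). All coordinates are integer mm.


translate([366, 305, 0]) cube([78, 157, 2170]);
translate([1408, 305, 0]) cube([78, 157, 2170]);
translate([366, 305, 2170]) cube([1120, 157, 48]);


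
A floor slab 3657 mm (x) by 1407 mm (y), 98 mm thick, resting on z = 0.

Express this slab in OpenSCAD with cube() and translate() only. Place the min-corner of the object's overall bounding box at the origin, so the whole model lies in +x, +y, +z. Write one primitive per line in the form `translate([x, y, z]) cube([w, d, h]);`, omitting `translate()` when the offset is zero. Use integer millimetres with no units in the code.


cube([3657, 1407, 98]);


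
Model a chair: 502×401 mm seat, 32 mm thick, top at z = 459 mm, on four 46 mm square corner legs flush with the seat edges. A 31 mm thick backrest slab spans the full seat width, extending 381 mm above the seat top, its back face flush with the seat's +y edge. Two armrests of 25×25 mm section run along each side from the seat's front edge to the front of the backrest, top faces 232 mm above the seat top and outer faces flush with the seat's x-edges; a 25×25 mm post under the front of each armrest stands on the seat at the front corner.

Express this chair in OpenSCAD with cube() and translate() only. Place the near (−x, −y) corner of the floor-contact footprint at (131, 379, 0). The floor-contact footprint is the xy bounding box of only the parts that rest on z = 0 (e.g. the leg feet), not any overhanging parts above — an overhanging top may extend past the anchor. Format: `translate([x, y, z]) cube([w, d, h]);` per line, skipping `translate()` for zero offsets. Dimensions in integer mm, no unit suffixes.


// leg_h = 459 - 32 = 427
// arm post h = 232 - 25 = 207
translate([131, 379, 427]) cube([502, 401, 32]);
translate([131, 379, 0]) cube([46, 46, 427]);
translate([587, 379, 0]) cube([46, 46, 427]);
translate([131, 734, 0]) cube([46, 46, 427]);
translate([587, 734, 0]) cube([46, 46, 427]);
translate([131, 749, 459]) cube([502, 31, 381]);
translate([131, 379, 666]) cube([25, 370, 25]);
translate([608, 379, 666]) cube([25, 370, 25]);
translate([131, 379, 459]) cube([25, 25, 207]);
translate([608, 379, 459]) cube([25, 25, 207]);


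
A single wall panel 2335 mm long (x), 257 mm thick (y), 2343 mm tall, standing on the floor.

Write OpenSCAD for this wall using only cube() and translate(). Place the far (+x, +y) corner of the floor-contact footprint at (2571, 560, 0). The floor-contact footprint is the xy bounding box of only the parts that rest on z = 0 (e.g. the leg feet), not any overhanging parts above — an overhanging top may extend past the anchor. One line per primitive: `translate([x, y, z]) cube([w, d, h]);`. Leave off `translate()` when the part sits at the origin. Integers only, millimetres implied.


translate([236, 303, 0]) cube([2335, 257, 2343]);


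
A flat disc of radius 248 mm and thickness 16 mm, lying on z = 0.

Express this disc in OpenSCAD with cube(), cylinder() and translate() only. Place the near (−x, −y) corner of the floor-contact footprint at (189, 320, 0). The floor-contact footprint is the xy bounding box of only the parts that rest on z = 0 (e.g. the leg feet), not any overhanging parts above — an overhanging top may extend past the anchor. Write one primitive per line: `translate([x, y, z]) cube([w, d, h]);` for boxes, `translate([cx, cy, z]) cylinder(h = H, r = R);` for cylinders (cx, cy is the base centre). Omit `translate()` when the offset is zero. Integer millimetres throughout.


translate([437, 568, 0]) cylinder(h = 16, r = 248);


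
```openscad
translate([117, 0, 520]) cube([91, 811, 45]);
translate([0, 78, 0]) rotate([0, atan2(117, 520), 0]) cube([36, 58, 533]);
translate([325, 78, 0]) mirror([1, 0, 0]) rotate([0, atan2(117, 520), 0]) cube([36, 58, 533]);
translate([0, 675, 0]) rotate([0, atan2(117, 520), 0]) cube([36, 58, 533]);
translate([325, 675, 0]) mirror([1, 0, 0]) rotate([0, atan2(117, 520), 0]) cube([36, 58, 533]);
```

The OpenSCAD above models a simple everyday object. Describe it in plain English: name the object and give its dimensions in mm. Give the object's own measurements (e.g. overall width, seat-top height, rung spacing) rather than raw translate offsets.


A sawhorse. A 91×811×45 mm beam (x, y, z) sits on two A-frame leg pairs. Each pair is two raked legs of 36×58 mm section (58 mm along y) splaying symmetrically in x. Each leg rises 520 mm vertically over 117 mm of horizontal reach and is 533 mm long along its own axis. Every leg's outer bottom edge rests on the floor and its outer top edge meets a bottom edge of the beam — the left legs (tilting toward +x) meet the beam's −x bottom edge, the right legs (their mirror images, tilting toward −x) meet its +x bottom edge — so the leg tops tuck under the beam, the beam's underside is 520 mm above the floor, and the feet are 325 mm apart outside-to-outside with the beam centred between them. The two leg pairs are set in 78 mm from either end of the beam.


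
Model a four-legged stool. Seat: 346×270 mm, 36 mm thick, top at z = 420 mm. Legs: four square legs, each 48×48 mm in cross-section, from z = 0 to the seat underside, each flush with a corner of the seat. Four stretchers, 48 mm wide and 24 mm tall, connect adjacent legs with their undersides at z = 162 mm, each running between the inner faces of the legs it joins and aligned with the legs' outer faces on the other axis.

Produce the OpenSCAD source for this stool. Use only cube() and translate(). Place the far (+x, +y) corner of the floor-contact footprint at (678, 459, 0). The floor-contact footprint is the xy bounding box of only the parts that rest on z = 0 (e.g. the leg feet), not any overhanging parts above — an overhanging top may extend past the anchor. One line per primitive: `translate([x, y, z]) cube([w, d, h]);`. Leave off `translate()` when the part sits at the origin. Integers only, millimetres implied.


translate([332, 189, 384]) cube([346, 270, 36]);
translate([332, 189, 0]) cube([48, 48, 384]);
translate([630, 189, 0]) cube([48, 48, 384]);
translate([332, 411, 0]) cube([48, 48, 384]);
translate([630, 411, 0]) cube([48, 48, 384]);
translate([380, 189, 162]) cube([250, 48, 24]);
translate([380, 411, 162]) cube([250, 48, 24]);
translate([332, 237, 162]) cube([48, 174, 24]);
translate([630, 237, 162]) cube([48, 174, 24]);


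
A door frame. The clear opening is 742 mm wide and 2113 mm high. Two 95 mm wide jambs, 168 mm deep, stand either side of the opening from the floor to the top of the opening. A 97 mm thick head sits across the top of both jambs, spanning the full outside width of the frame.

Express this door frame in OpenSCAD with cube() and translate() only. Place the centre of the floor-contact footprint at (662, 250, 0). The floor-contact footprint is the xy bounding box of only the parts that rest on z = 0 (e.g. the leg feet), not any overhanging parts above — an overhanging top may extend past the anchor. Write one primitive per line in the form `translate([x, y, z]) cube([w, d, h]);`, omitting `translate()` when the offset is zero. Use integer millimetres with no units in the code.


translate([196, 166, 0]) cube([95, 168, 2113]);
translate([1033, 166, 0]) cube([95, 168, 2113]);
translate([196, 166, 2113]) cube([932, 168, 97]);


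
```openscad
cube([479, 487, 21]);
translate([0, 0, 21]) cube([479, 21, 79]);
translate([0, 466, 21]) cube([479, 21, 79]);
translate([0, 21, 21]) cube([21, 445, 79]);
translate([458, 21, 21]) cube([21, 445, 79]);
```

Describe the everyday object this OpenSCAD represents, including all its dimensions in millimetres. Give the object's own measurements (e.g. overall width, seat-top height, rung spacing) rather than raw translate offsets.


An open-topped rectangular box: outside dimensions 479×487×100 mm, with a uniform wall and base thickness of 21 mm. The base is a full 479×487 slab on the floor; four walls sit on top of the base. The front and back walls (the −y and +y sides) span the full width; the two side walls fit between them.


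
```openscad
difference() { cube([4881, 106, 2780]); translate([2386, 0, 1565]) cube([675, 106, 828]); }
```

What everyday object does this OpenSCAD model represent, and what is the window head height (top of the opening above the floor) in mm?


A wall with a window opening. The window head height is 2393 mm.

A wall with a rectangular opening subtracted — a window. Sill at z = 1565, opening 828 mm tall, so the head is at 1565 + 828 = 2393 mm.


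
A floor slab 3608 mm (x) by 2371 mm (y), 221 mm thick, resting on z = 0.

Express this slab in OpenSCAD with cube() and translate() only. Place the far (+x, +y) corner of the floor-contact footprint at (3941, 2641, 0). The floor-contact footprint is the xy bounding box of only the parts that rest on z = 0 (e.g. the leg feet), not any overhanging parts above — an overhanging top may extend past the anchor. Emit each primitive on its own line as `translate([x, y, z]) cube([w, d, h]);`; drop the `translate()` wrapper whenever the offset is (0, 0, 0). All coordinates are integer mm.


translate([333, 270, 0]) cube([3608, 2371, 221]);


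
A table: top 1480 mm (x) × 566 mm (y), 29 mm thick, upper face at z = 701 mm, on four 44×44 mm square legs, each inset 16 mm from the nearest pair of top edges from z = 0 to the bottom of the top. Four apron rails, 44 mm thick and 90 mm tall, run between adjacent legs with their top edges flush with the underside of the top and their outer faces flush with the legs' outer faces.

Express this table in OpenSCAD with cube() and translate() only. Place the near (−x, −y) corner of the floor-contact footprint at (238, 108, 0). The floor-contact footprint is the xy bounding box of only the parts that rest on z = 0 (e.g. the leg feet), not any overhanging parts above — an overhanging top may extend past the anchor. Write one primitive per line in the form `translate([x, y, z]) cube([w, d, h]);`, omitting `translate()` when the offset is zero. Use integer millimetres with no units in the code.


translate([222, 92, 672]) cube([1480, 566, 29]);
translate([238, 108, 0]) cube([44, 44, 672]);
translate([1642, 108, 0]) cube([44, 44, 672]);
translate([238, 598, 0]) cube([44, 44, 672]);
translate([1642, 598, 0]) cube([44, 44, 672]);
translate([282, 108, 582]) cube([1360, 44, 90]);
translate([282, 598, 582]) cube([1360, 44, 90]);
translate([238, 152, 582]) cube([44, 446, 90]);
translate([1642, 152, 582]) cube([44, 446, 90]);


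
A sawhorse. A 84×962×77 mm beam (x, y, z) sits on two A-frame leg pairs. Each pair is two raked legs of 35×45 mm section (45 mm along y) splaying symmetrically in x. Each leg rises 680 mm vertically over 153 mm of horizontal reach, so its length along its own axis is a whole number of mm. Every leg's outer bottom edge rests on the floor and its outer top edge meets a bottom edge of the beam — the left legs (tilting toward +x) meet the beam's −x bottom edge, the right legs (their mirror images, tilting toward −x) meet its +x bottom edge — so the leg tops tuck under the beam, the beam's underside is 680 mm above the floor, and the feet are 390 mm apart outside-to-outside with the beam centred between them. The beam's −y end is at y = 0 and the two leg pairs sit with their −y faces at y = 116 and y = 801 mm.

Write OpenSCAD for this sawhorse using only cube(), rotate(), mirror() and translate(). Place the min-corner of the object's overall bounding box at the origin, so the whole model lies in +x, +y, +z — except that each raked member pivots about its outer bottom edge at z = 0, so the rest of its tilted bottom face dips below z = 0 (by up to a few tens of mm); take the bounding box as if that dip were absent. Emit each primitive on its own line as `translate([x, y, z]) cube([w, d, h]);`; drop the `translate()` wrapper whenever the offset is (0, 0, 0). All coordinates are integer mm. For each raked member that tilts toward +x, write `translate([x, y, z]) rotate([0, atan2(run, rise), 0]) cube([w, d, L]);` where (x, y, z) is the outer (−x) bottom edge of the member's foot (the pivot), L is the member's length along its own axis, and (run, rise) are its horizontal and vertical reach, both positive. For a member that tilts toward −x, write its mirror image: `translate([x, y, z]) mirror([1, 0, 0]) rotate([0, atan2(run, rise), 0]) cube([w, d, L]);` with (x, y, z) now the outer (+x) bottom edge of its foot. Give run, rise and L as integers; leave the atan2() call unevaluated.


// leg length = √(153² + 680²) = 697
// right-leg outer foot x = 2·153 + 84 = 390
// beam min-corner = (153, 0, 680)
translate([153, 0, 680]) cube([84, 962, 77]);
translate([0, 116, 0]) rotate([0, atan2(153, 680), 0]) cube([35, 45, 697]);
translate([390, 116, 0]) mirror([1, 0, 0]) rotate([0, atan2(153, 680), 0]) cube([35, 45, 697]);
translate([0, 801, 0]) rotate([0, atan2(153, 680), 0]) cube([35, 45, 697]);
translate([390, 801, 0]) mirror([1, 0, 0]) rotate([0, atan2(153, 680), 0]) cube([35, 45, 697]);


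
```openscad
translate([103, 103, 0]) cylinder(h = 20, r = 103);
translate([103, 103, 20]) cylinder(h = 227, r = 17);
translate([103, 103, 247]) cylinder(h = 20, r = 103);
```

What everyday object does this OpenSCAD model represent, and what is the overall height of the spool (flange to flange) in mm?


A spool. The overall height is 267 mm.

Three coaxial cylinders, large–small–large — a spool. Two 20 mm flanges and a 227 mm core give 20 + 227 + 20 = 267 mm.


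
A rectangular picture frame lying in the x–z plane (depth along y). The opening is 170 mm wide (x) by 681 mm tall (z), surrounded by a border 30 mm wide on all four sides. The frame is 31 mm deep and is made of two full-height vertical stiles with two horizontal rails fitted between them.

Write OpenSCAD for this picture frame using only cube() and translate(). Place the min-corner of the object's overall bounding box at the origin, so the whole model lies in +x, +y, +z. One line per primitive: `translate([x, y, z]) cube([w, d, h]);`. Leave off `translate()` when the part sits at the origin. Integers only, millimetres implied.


cube([30, 31, 741]);
translate([200, 0, 0]) cube([30, 31, 741]);
translate([30, 0, 0]) cube([170, 31, 30]);
translate([30, 0, 711]) cube([170, 31, 30]);


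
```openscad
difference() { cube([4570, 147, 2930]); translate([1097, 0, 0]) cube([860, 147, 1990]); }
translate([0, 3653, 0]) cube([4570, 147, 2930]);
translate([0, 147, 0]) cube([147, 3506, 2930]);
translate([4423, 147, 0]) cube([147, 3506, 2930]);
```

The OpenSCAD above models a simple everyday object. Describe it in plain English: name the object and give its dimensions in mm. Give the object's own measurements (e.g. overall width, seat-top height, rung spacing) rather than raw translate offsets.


A single room: four walls, each 2930 mm tall and 147 mm thick, enclosing an outside footprint 4570×3800 mm (x × y), no floor or roof. The front and back walls (−y and +y sides) run the full x-width; the side walls fit between their inner faces. A door opening 860 mm wide and 1990 mm tall is cut through the front wall from the floor up, its −x edge 1097 mm from the wall's −x end.


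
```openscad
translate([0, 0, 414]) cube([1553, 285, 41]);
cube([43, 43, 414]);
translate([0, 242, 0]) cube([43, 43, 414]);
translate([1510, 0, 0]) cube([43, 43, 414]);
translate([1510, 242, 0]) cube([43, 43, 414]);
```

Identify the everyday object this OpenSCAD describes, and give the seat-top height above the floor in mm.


A bench. The seat-top height is 455 mm.

A long slab on four corner posts — a bench. The slab sits at z = 414 with thickness 41, so the top is 414 + 41 = 455 mm.


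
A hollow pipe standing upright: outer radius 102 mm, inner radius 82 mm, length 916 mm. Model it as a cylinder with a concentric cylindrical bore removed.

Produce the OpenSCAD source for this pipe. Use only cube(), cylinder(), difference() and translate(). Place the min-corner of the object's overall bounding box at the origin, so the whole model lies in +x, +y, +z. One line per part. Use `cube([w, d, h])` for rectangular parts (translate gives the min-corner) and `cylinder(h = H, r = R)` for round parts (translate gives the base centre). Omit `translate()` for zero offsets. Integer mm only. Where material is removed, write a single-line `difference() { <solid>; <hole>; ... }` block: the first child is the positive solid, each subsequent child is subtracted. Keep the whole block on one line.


difference() { translate([102, 102, 0]) cylinder(h = 916, r = 102); translate([102, 102, 0]) cylinder(h = 916, r = 82); }


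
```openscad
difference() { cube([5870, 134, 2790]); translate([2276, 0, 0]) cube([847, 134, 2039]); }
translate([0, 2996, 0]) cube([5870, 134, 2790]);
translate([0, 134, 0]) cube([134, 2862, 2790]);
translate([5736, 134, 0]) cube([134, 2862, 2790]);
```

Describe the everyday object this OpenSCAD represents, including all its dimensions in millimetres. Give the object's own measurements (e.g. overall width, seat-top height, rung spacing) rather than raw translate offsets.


A single room: four walls, each 2790 mm tall and 134 mm thick, enclosing an outside footprint 5870×3130 mm (x × y), no floor or roof. The front and back walls (−y and +y sides) run the full x-width; the side walls fit between their inner faces. A door opening 847 mm wide and 2039 mm tall is cut through the front wall from the floor up, its −x edge 2276 mm from the wall's −x end.


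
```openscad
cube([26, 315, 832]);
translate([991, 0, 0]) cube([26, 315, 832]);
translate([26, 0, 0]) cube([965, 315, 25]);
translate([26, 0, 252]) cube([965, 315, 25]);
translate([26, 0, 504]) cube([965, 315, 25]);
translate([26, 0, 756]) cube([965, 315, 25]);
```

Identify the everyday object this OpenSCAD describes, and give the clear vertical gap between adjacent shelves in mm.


A bookshelf. The clear shelf gap is 227 mm.

Two tall side panels with 4 horizontal boards between them — a bookshelf. The first two shelf undersides are at z = 0 and z = 252; with shelf thickness 25, the clear gap is 252 − 0 − 25 = 227 mm.


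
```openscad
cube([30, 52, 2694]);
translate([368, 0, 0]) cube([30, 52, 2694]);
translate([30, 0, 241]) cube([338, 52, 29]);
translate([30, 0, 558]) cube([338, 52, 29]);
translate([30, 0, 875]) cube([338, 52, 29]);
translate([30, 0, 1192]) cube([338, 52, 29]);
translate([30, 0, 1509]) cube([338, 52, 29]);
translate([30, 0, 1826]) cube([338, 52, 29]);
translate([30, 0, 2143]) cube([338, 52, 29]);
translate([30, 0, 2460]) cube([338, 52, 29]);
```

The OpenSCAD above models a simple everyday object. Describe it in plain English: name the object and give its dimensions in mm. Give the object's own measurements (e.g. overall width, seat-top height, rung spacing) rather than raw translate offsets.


A straight ladder. Two 30×52 mm vertical rails, 2694 mm tall, stand 398 mm apart (outside-to-outside) with their front faces coplanar on the −y side. 8 rungs, each 52 mm deep and 29 mm tall, span between the inner faces of the rails, front faces flush with the rails. The lowest rung's underside is at z = 241 mm and rungs are spaced 317 mm apart (underside to underside).


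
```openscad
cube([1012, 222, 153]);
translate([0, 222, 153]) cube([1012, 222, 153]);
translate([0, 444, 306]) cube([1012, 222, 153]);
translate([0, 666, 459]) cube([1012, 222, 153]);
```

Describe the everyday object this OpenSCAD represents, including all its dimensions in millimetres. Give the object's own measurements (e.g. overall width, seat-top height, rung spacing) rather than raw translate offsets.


A straight staircase of 4 solid steps. Each step is 1012 mm wide (x), 222 mm deep (y, the going) and 153 mm tall (the rise). The first step rests on the floor; each subsequent step sits one going further in +y and one rise higher in +z, directly behind and above the previous step with no overlap.


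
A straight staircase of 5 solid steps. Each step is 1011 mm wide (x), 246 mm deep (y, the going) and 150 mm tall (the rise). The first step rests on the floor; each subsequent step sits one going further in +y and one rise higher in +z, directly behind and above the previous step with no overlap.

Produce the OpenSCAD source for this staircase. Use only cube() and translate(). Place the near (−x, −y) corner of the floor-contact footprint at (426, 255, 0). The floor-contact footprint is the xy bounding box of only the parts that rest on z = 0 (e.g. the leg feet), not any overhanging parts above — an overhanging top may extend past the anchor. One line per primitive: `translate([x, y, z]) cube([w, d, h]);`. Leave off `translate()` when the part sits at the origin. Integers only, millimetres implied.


translate([426, 255, 0]) cube([1011, 246, 150]);
translate([426, 501, 150]) cube([1011, 246, 150]);
translate([426, 747, 300]) cube([1011, 246, 150]);
translate([426, 993, 450]) cube([1011, 246, 150]);
translate([426, 1239, 600]) cube([1011, 246, 150]);


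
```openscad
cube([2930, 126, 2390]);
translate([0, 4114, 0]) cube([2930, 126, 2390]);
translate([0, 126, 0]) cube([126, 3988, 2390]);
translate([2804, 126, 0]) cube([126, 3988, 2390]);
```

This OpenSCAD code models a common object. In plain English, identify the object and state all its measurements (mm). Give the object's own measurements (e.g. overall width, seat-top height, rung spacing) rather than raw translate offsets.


The wall frame of a small rectangular building: four walls, each 2390 mm tall and 126 mm thick, enclosing a footprint 2930 mm (x) by 4240 mm (y) outside-to-outside, with no floor or roof. The front and back walls (the −y and +y sides) span the full width; the two side walls fit between them.


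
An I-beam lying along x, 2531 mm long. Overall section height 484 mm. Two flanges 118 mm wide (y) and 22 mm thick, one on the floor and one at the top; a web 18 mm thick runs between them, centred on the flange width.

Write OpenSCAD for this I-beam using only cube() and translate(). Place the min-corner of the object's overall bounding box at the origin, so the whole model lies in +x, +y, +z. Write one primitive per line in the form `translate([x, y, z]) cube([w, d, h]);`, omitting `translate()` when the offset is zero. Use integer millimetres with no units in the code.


cube([2531, 118, 22]);
translate([0, 50, 22]) cube([2531, 18, 440]);
translate([0, 0, 462]) cube([2531, 118, 22]);


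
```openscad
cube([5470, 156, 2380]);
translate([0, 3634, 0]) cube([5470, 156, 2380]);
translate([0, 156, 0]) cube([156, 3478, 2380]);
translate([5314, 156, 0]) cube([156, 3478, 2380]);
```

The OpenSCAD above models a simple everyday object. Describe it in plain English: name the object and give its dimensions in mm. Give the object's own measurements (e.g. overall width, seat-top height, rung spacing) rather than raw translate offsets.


The wall frame of a small rectangular building: four walls, each 2380 mm tall and 156 mm thick, enclosing a footprint 5470 mm (x) by 3790 mm (y) outside-to-outside, with no floor or roof. The front and back walls (the −y and +y sides) span the full width; the two side walls fit between them.


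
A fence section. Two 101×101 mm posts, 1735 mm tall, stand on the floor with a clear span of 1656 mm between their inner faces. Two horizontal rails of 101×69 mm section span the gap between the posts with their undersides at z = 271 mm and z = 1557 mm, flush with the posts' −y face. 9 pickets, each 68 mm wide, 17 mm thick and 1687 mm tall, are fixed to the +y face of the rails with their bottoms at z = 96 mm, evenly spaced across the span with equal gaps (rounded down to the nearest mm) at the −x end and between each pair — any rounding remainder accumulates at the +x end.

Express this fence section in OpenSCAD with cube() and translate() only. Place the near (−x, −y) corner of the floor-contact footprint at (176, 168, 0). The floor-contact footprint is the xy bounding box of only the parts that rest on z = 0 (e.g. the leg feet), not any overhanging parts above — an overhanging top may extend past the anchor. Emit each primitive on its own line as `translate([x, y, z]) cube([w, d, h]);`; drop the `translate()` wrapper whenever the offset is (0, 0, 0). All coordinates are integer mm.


translate([176, 168, 0]) cube([101, 101, 1735]);
translate([1933, 168, 0]) cube([101, 101, 1735]);
translate([277, 168, 271]) cube([1656, 101, 69]);
translate([277, 168, 1557]) cube([1656, 101, 69]);
translate([381, 269, 96]) cube([68, 17, 1687]);
translate([553, 269, 96]) cube([68, 17, 1687]);
translate([725, 269, 96]) cube([68, 17, 1687]);
translate([897, 269, 96]) cube([68, 17, 1687]);
translate([1069, 269, 96]) cube([68, 17, 1687]);
translate([1241, 269, 96]) cube([68, 17, 1687]);
translate([1413, 269, 96]) cube([68, 17, 1687]);
translate([1585, 269, 96]) cube([68, 17, 1687]);
translate([1757, 269, 96]) cube([68, 17, 1687]);


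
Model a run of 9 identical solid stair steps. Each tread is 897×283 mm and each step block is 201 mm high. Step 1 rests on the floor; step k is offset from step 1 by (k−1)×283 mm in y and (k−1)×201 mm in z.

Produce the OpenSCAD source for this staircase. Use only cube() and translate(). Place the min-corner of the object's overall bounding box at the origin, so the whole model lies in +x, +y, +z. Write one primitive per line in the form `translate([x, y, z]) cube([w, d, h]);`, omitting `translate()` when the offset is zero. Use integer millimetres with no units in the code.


cube([897, 283, 201]);
translate([0, 283, 201]) cube([897, 283, 201]);
translate([0, 566, 402]) cube([897, 283, 201]);
translate([0, 849, 603]) cube([897, 283, 201]);
translate([0, 1132, 804]) cube([897, 283, 201]);
translate([0, 1415, 1005]) cube([897, 283, 201]);
translate([0, 1698, 1206]) cube([897, 283, 201]);
translate([0, 1981, 1407]) cube([897, 283, 201]);
translate([0, 2264, 1608]) cube([897, 283, 201]);


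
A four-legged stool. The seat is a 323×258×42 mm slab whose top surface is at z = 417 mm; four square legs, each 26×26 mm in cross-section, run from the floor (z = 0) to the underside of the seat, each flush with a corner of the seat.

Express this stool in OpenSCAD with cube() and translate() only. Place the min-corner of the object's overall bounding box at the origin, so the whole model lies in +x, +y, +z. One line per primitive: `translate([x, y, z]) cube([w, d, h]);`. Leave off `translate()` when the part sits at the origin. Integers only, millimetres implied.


translate([0, 0, 375]) cube([323, 258, 42]);
cube([26, 26, 375]);
translate([297, 0, 0]) cube([26, 26, 375]);
translate([0, 232, 0]) cube([26, 26, 375]);
translate([297, 232, 0]) cube([26, 26, 375]);


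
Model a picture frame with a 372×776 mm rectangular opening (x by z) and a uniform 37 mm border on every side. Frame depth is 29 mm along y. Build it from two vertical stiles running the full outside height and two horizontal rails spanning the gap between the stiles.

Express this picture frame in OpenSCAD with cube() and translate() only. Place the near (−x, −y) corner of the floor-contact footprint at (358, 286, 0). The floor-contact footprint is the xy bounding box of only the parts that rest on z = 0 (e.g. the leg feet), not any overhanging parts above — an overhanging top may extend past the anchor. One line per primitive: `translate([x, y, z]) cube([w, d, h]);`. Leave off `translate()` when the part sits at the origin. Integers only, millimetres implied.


translate([358, 286, 0]) cube([37, 29, 850]);
translate([767, 286, 0]) cube([37, 29, 850]);
translate([395, 286, 0]) cube([372, 29, 37]);
translate([395, 286, 813]) cube([372, 29, 37]);


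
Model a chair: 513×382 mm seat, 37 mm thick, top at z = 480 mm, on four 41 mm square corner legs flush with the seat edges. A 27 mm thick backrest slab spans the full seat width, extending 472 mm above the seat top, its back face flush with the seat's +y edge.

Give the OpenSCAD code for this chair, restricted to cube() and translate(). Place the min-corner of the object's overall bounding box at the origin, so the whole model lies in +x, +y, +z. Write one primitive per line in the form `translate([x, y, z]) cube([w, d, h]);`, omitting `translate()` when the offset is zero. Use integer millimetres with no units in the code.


// leg_h = 480 - 37 = 443
translate([0, 0, 443]) cube([513, 382, 37]);
cube([41, 41, 443]);
translate([472, 0, 0]) cube([41, 41, 443]);
translate([0, 341, 0]) cube([41, 41, 443]);
translate([472, 341, 0]) cube([41, 41, 443]);
translate([0, 355, 480]) cube([513, 27, 472]);


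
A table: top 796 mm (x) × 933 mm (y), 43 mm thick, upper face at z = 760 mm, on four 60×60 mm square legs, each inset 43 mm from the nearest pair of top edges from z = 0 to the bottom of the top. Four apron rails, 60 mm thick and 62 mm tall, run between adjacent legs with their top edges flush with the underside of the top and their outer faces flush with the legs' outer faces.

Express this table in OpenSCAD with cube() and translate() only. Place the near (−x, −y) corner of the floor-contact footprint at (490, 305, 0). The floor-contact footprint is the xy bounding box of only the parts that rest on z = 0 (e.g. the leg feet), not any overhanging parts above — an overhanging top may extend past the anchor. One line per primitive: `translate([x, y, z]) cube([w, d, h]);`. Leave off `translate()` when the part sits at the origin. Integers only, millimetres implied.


translate([447, 262, 717]) cube([796, 933, 43]);
translate([490, 305, 0]) cube([60, 60, 717]);
translate([1140, 305, 0]) cube([60, 60, 717]);
translate([490, 1092, 0]) cube([60, 60, 717]);
translate([1140, 1092, 0]) cube([60, 60, 717]);
translate([550, 305, 655]) cube([590, 60, 62]);
translate([550, 1092, 655]) cube([590, 60, 62]);
translate([490, 365, 655]) cube([60, 727, 62]);
translate([1140, 365, 655]) cube([60, 727, 62]);
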